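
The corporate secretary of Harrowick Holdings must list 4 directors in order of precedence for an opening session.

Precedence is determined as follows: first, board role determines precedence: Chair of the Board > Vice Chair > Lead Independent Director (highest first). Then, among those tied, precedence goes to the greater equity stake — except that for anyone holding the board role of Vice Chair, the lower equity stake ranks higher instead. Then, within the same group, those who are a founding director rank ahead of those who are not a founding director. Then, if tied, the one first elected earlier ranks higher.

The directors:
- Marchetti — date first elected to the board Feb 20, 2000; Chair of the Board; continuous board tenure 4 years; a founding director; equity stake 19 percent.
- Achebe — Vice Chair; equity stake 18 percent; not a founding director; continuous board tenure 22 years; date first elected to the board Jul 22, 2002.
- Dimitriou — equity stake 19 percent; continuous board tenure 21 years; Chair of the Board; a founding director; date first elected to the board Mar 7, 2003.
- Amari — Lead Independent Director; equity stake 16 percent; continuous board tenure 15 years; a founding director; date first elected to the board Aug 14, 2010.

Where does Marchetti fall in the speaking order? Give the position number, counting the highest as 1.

1

By board role: Marchetti and Dimitriou (Chair of the Board); then Achebe (Vice Chair); then Amari (Lead Independent Director).
Marchetti and Dimitriou both have equity stake 19 percent, so the next rule applies.
Marchetti and Dimitriou are each a founding director, so the next rule applies.
Among Marchetti and Dimitriou, by date first elected to the board (earlier first): Marchetti (Feb 20, 2000) before Dimitriou (Mar 7, 2003).
Order: Marchetti, Dimitriou, Achebe, Amari. So position 1.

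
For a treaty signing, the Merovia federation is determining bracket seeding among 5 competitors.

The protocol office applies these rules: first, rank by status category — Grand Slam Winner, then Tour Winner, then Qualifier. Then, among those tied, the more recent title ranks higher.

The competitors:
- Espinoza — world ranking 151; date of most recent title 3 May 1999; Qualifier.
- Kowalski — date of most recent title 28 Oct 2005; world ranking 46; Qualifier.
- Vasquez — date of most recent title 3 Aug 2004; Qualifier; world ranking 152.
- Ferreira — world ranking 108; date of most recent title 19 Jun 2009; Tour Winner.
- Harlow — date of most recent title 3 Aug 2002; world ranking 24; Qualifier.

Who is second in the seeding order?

By status category: Ferreira (Tour Winner); then Kowalski, Vasquez, Harlow and Espinoza (Qualifier).
Among Kowalski, Vasquez, Harlow and Espinoza, by date of most recent title (later first): Kowalski (28 Oct 2005) before Vasquez (3 Aug 2004) before Harlow (3 Aug 2002) before Espinoza (3 May 1999).
Order: Ferreira, Kowalski, Vasquez, Harlow, Espinoza.

Kowalski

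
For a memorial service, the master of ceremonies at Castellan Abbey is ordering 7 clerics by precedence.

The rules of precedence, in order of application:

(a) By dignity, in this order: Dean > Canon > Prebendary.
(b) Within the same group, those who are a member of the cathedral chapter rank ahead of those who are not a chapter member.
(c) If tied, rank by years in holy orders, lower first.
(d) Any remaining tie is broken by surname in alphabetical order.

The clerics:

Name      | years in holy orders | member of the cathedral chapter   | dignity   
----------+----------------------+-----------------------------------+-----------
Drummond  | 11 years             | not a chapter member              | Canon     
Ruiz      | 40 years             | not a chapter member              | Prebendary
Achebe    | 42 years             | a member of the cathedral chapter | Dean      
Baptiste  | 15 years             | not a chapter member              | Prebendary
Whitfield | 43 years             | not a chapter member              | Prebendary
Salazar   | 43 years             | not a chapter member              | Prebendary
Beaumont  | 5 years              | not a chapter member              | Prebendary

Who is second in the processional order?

By dignity: Achebe (Dean); then Drummond (Canon); then Beaumont, Baptiste, Ruiz, Salazar and Whitfield (Prebendary).
Beaumont, Baptiste, Ruiz, Salazar and Whitfield are each not a chapter member, so the next rule applies.
Among Beaumont, Baptiste, Ruiz, Salazar and Whitfield, by years in holy orders (lower first): Beaumont (5 years) before Baptiste (15 years) before Ruiz (40 years) before Salazar and Whitfield (43 years).
Among Salazar and Whitfield, alphabetically by surname: Salazar before Whitfield.
Order: Achebe, Drummond, Beaumont, Baptiste, Ruiz, Salazar, Whitfield.

Drummond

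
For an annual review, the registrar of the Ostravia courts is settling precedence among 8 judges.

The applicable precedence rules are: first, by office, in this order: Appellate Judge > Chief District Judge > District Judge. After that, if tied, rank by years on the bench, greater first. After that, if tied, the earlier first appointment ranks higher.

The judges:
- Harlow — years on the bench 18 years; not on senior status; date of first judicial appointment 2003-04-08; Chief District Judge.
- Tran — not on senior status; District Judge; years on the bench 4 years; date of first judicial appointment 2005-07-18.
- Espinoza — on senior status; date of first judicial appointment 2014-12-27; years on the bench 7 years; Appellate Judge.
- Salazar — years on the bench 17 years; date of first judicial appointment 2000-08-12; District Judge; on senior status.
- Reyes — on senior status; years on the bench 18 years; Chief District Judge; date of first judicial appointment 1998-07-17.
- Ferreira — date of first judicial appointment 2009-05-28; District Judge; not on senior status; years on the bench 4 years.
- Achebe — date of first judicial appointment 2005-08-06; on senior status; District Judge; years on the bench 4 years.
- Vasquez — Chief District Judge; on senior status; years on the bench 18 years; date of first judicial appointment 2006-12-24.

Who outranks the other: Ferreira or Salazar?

By office: Espinoza (Appellate Judge); then Reyes, Harlow and Vasquez (Chief District Judge); then Salazar, Tran, Achebe and Ferreira (District Judge).
Reyes, Harlow and Vasquez all have years on the bench 18 years, so the next rule applies.
Among Reyes, Harlow and Vasquez, by date of first judicial appointment (earlier first): Reyes (1998-07-17) before Harlow (2003-04-08) before Vasquez (2006-12-24).
Among Salazar, Tran, Achebe and Ferreira, by years on the bench (higher first): Salazar (17 years) before Tran, Achebe and Ferreira (4 years).
Among Tran, Achebe and Ferreira, by date of first judicial appointment (earlier first): Tran (2005-07-18) before Achebe (2005-08-06) before Ferreira (2009-05-28).
So Salazar takes precedence.

Salazar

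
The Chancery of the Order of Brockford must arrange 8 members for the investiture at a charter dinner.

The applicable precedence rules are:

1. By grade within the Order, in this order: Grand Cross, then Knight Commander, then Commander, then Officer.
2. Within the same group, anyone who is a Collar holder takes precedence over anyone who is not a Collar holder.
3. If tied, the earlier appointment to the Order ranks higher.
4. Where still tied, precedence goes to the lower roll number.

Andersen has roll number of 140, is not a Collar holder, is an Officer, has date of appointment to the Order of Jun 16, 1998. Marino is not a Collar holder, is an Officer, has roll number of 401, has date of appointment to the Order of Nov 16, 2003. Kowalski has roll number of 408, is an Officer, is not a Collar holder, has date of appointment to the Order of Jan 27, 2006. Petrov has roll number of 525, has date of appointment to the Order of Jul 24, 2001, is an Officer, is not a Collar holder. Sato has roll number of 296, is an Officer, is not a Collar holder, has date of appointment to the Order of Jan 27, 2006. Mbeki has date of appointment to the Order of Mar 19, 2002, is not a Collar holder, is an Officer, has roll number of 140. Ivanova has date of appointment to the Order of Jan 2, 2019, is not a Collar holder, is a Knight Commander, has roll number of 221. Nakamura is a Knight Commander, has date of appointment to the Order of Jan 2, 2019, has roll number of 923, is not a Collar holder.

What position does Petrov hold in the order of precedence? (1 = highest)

4

By grade within the Order: Ivanova and Nakamura (Knight Commander); then Andersen, Petrov, Mbeki, Marino, Sato and Kowalski (Officer).
Ivanova and Nakamura are each not a Collar holder, so the next rule applies.
Ivanova and Nakamura both have date of appointment to the Order Jan 2, 2019, so the next rule applies.
Among Ivanova and Nakamura, by roll number (lower first): Ivanova (221) before Nakamura (923).
Andersen, Petrov, Mbeki, Marino, Sato and Kowalski are each not a Collar holder, so the next rule applies.
Among Andersen, Petrov, Mbeki, Marino, Sato and Kowalski, by date of appointment to the Order (earlier first): Andersen (Jun 16, 1998) before Petrov (Jul 24, 2001) before Mbeki (Mar 19, 2002) before Marino (Nov 16, 2003) before Sato and Kowalski (Jan 27, 2006).
Among Sato and Kowalski, by roll number (lower first): Sato (296) before Kowalski (408).
Order: Ivanova, Nakamura, Andersen, Petrov, Mbeki, Marino, Sato, Kowalski. So position 4.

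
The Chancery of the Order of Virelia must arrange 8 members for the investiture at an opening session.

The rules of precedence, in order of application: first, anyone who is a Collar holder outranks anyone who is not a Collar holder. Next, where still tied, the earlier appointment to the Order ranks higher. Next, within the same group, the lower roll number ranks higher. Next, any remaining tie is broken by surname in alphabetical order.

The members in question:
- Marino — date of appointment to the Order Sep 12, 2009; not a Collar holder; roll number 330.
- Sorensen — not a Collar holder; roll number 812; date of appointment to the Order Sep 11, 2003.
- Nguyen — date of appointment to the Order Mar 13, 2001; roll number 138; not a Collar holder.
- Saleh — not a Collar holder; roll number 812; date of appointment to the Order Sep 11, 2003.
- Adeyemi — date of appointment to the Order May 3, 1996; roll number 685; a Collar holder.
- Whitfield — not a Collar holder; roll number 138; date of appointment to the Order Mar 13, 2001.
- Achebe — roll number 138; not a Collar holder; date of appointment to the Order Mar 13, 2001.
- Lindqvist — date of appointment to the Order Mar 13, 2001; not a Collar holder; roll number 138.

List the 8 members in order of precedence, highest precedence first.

Adeyemi, Achebe, Lindqvist, Nguyen, Whitfield, Saleh, Sorensen, Marino

By the first rule: Adeyemi (a Collar holder); then Achebe, Lindqvist, Nguyen, Whitfield, Saleh, Sorensen and Marino (each not a Collar holder).
Among Achebe, Lindqvist, Nguyen, Whitfield, Saleh, Sorensen and Marino, by date of appointment to the Order (earlier first): Achebe, Lindqvist, Nguyen and Whitfield (Mar 13, 2001) before Saleh and Sorensen (Sep 11, 2003) before Marino (Sep 12, 2009).
Achebe, Lindqvist, Nguyen and Whitfield all have roll number 138, so the next rule applies.
Among Achebe, Lindqvist, Nguyen and Whitfield, alphabetically by surname: Achebe before Lindqvist before Nguyen before Whitfield.
Saleh and Sorensen both have roll number 812, so the next rule applies.
Among Saleh and Sorensen, alphabetically by surname: Saleh before Sorensen.
Full order: Adeyemi, Achebe, Lindqvist, Nguyen, Whitfield, Saleh, Sorensen, Marino.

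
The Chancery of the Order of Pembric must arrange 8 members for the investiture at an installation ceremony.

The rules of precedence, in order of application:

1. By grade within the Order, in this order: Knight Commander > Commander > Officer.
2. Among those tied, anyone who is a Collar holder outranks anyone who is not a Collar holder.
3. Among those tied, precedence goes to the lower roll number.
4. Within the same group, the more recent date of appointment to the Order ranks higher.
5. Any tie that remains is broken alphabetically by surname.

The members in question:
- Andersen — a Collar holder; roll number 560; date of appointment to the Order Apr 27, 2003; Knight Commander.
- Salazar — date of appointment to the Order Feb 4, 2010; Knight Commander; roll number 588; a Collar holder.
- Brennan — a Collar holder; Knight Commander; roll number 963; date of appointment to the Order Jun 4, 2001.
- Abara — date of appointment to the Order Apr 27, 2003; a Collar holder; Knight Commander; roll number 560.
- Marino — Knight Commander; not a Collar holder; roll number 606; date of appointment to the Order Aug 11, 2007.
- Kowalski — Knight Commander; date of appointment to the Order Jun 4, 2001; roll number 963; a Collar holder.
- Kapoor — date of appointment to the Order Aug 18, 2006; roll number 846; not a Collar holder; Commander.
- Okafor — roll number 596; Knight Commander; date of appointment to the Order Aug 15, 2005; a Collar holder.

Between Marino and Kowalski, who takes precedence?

Kowalski

By grade within the Order: Abara, Andersen, Salazar, Okafor, Brennan, Kowalski and Marino (Knight Commander); then Kapoor (Commander).
Among Abara, Andersen, Salazar, Okafor, Brennan, Kowalski and Marino, a Collar holder before not a Collar holder: Abara, Andersen, Salazar, Okafor, Brennan and Kowalski (a Collar holder) before Marino (not a Collar holder).
Among Abara, Andersen, Salazar, Okafor, Brennan and Kowalski, by roll number (lower first): Abara and Andersen (560) before Salazar (588) before Okafor (596) before Brennan and Kowalski (963).
Abara and Andersen both have date of appointment to the Order Apr 27, 2003, so the next rule applies.
Among Abara and Andersen, alphabetically by surname: Abara before Andersen.
Brennan and Kowalski both have date of appointment to the Order Jun 4, 2001, so the next rule applies.
Among Brennan and Kowalski, alphabetically by surname: Brennan before Kowalski.
So Kowalski takes precedence.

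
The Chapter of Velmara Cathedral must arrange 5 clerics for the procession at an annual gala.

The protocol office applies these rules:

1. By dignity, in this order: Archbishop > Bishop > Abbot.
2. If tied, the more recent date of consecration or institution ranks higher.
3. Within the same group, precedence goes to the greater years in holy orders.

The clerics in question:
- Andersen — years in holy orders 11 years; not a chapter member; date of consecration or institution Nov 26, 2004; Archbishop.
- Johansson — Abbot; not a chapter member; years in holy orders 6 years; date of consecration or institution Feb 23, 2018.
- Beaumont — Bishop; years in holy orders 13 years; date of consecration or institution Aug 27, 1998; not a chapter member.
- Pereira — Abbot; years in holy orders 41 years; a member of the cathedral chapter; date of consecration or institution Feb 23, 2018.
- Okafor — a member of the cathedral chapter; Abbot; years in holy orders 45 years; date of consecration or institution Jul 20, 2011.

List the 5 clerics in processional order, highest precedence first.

Andersen, Beaumont, Pereira, Johansson, Okafor

By dignity: Andersen (Archbishop); then Beaumont (Bishop); then Pereira, Johansson and Okafor (Abbot).
Among Pereira, Johansson and Okafor, by date of consecration or institution (later first): Pereira and Johansson (Feb 23, 2018) before Okafor (Jul 20, 2011).
Among Pereira and Johansson, by years in holy orders (higher first): Pereira (41 years) before Johansson (6 years).
Full order: Andersen, Beaumont, Pereira, Johansson, Okafor.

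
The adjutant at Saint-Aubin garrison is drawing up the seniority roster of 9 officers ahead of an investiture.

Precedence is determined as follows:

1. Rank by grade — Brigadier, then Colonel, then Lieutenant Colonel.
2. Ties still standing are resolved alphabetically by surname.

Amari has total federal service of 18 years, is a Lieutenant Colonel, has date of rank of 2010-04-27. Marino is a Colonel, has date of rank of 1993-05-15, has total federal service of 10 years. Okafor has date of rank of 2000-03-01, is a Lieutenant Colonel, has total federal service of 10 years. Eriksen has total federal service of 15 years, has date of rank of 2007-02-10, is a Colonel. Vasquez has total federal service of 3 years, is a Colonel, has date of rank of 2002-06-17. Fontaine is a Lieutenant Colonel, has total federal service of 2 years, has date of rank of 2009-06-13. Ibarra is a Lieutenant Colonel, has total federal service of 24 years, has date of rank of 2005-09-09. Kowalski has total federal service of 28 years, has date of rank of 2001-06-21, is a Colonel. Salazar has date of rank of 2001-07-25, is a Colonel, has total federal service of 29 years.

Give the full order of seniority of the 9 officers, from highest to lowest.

Eriksen, Kowalski, Marino, Salazar, Vasquez, Amari, Fontaine, Ibarra, Okafor

By grade: Eriksen, Kowalski, Marino, Salazar and Vasquez (Colonel); then Amari, Fontaine, Ibarra and Okafor (Lieutenant Colonel).
Among Eriksen, Kowalski, Marino, Salazar and Vasquez, alphabetically by surname: Eriksen before Kowalski before Marino before Salazar before Vasquez.
Among Amari, Fontaine, Ibarra and Okafor, alphabetically by surname: Amari before Fontaine before Ibarra before Okafor.
Full order: Eriksen, Kowalski, Marino, Salazar, Vasquez, Amari, Fontaine, Ibarra, Okafor.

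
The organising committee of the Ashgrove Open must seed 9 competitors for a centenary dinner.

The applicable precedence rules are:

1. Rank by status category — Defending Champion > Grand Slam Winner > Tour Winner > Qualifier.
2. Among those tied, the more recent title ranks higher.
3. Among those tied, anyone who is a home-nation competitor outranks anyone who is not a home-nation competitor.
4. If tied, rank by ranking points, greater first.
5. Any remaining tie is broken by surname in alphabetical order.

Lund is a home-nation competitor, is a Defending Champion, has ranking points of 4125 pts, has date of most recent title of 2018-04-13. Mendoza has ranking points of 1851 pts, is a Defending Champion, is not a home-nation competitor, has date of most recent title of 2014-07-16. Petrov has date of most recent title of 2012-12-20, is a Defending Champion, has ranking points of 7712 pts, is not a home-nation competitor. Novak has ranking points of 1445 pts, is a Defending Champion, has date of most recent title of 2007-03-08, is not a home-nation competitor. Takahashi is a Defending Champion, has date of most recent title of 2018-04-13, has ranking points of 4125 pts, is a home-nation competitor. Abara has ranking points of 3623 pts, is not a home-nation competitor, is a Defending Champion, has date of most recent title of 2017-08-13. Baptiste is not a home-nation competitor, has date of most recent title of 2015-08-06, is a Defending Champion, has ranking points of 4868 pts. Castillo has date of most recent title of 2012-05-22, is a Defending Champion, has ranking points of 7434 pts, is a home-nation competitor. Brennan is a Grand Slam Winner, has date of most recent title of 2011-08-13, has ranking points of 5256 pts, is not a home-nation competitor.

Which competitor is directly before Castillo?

By status category: Lund, Takahashi, Abara, Baptiste, Mendoza, Petrov, Castillo and Novak (Defending Champion); then Brennan (Grand Slam Winner).
Among Lund, Takahashi, Abara, Baptiste, Mendoza, Petrov, Castillo and Novak, by date of most recent title (later first): Lund and Takahashi (2018-04-13) before Abara (2017-08-13) before Baptiste (2015-08-06) before Mendoza (2014-07-16) before Petrov (2012-12-20) before Castillo (2012-05-22) before Novak (2007-03-08).
Lund and Takahashi are each a home-nation competitor, so the next rule applies.
Lund and Takahashi both have ranking points 4125 pts, so the next rule applies.
Among Lund and Takahashi, alphabetically by surname: Lund before Takahashi.
Order: Lund, Takahashi, Abara, Baptiste, Mendoza, Petrov, Castillo, Novak, Brennan.

Petrov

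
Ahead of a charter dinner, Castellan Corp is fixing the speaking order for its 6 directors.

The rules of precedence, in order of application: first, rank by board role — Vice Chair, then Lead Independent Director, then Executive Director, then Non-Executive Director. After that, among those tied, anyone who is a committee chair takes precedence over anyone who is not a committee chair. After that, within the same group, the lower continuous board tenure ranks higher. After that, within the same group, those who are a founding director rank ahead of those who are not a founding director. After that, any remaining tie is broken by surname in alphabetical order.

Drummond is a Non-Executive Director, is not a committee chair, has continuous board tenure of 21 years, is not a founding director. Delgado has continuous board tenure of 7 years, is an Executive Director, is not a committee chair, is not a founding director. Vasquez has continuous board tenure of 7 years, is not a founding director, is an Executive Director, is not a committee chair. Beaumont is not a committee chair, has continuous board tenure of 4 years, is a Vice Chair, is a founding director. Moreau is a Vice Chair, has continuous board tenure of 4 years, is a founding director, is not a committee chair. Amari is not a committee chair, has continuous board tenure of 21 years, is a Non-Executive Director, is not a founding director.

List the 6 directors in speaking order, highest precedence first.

By board role: Beaumont and Moreau (Vice Chair); then Delgado and Vasquez (Executive Director); then Amari and Drummond (Non-Executive Director).
Beaumont and Moreau are each not a committee chair, so the next rule applies.
Beaumont and Moreau both have continuous board tenure 4 years, so the next rule applies.
Beaumont and Moreau are each a founding director, so the next rule applies.
Among Beaumont and Moreau, alphabetically by surname: Beaumont before Moreau.
Delgado and Vasquez are each not a committee chair, so the next rule applies.
Delgado and Vasquez both have continuous board tenure 7 years, so the next rule applies.
Delgado and Vasquez are each not a founding director, so the next rule applies.
Among Delgado and Vasquez, alphabetically by surname: Delgado before Vasquez.
Amari and Drummond are each not a committee chair, so the next rule applies.
Amari and Drummond both have continuous board tenure 21 years, so the next rule applies.
Amari and Drummond are each not a founding director, so the next rule applies.
Among Amari and Drummond, alphabetically by surname: Amari before Drummond.
Full order: Beaumont, Moreau, Delgado, Vasquez, Amari, Drummond.

Beaumont, Moreau, Delgado, Vasquez, Amari, Drummond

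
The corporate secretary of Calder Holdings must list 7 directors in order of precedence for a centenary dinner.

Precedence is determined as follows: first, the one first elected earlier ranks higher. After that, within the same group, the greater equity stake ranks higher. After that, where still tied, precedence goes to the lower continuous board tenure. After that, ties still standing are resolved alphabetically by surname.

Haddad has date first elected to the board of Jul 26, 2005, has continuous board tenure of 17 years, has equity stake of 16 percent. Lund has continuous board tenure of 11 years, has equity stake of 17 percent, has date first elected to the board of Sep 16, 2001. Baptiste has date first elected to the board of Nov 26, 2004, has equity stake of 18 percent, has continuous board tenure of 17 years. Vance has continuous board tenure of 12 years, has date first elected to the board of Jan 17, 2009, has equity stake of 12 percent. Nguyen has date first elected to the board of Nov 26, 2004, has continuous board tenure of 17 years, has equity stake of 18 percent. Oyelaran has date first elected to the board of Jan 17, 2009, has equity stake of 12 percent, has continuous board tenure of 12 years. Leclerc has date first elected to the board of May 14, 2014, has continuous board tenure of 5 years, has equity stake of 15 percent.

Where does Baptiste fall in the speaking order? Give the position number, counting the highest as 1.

By date first elected to the board (earlier first): Lund (Sep 16, 2001); then Baptiste and Nguyen (both Nov 26, 2004); then Haddad (Jul 26, 2005); then Oyelaran and Vance (both Jan 17, 2009); then Leclerc (May 14, 2014).
Baptiste and Nguyen both have equity stake 18 percent, so the next rule applies.
Baptiste and Nguyen both have continuous board tenure 17 years, so the next rule applies.
Among Baptiste and Nguyen, alphabetically by surname: Baptiste before Nguyen.
Oyelaran and Vance both have equity stake 12 percent, so the next rule applies.
Oyelaran and Vance both have continuous board tenure 12 years, so the next rule applies.
Among Oyelaran and Vance, alphabetically by surname: Oyelaran before Vance.
Order: Lund, Baptiste, Nguyen, Haddad, Oyelaran, Vance, Leclerc. So position 2.

2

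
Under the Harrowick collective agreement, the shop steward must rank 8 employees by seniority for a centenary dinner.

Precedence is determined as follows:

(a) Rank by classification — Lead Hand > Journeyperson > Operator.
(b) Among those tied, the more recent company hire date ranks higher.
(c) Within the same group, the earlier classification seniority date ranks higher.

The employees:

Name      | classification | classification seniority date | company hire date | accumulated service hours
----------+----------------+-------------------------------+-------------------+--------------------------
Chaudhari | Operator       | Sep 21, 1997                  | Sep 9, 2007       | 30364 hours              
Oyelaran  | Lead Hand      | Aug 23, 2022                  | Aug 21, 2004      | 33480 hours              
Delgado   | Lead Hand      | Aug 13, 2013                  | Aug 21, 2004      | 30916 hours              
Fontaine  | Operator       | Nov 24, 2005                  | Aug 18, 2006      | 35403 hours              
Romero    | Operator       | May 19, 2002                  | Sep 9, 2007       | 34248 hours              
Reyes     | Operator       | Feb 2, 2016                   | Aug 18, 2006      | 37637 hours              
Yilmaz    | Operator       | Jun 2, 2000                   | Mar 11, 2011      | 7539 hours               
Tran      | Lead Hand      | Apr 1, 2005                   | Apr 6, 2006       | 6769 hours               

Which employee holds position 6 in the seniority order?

By classification: Tran, Delgado and Oyelaran (Lead Hand); then Yilmaz, Chaudhari, Romero, Fontaine and Reyes (Operator).
Among Tran, Delgado and Oyelaran, by company hire date (later first): Tran (Apr 6, 2006) before Delgado and Oyelaran (Aug 21, 2004).
Among Delgado and Oyelaran, by classification seniority date (earlier first): Delgado (Aug 13, 2013) before Oyelaran (Aug 23, 2022).
Among Yilmaz, Chaudhari, Romero, Fontaine and Reyes, by company hire date (later first): Yilmaz (Mar 11, 2011) before Chaudhari and Romero (Sep 9, 2007) before Fontaine and Reyes (Aug 18, 2006).
Among Chaudhari and Romero, by classification seniority date (earlier first): Chaudhari (Sep 21, 1997) before Romero (May 19, 2002).
Among Fontaine and Reyes, by classification seniority date (earlier first): Fontaine (Nov 24, 2005) before Reyes (Feb 2, 2016).
Order: Tran, Delgado, Oyelaran, Yilmaz, Chaudhari, Romero, Fontaine, Reyes.

Romero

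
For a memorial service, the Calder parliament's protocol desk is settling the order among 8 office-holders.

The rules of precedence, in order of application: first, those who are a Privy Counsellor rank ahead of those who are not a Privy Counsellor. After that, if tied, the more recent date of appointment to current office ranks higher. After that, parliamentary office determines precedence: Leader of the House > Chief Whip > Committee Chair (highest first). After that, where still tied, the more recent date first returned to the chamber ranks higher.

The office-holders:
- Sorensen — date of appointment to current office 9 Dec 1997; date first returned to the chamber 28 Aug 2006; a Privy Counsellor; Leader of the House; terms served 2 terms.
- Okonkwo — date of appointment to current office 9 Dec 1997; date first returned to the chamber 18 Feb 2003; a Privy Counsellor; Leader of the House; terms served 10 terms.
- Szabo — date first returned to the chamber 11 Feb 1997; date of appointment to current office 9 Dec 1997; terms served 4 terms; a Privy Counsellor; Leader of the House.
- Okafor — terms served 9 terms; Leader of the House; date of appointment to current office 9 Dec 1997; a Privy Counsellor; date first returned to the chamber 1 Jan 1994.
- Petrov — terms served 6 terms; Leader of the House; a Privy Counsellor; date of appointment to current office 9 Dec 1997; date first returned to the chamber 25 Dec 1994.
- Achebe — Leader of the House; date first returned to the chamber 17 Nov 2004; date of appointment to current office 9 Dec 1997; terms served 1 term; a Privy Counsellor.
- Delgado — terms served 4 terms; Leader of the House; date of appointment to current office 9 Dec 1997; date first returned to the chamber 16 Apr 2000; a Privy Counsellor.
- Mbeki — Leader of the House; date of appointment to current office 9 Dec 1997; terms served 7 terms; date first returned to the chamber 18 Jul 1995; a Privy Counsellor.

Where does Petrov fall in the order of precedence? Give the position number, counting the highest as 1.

7

By the first rule: Sorensen, Achebe, Okonkwo, Delgado, Szabo, Mbeki, Petrov and Okafor (each a Privy Counsellor).
Sorensen, Achebe, Okonkwo, Delgado, Szabo, Mbeki, Petrov and Okafor all have date of appointment to current office 9 Dec 1997, so the next rule applies.
Sorensen, Achebe, Okonkwo, Delgado, Szabo, Mbeki, Petrov and Okafor are each Leader of the House, so the next rule applies.
Among Sorensen, Achebe, Okonkwo, Delgado, Szabo, Mbeki, Petrov and Okafor, by date first returned to the chamber (later first): Sorensen (28 Aug 2006) before Achebe (17 Nov 2004) before Okonkwo (18 Feb 2003) before Delgado (16 Apr 2000) before Szabo (11 Feb 1997) before Mbeki (18 Jul 1995) before Petrov (25 Dec 1994) before Okafor (1 Jan 1994).
Order: Sorensen, Achebe, Okonkwo, Delgado, Szabo, Mbeki, Petrov, Okafor. So position 7.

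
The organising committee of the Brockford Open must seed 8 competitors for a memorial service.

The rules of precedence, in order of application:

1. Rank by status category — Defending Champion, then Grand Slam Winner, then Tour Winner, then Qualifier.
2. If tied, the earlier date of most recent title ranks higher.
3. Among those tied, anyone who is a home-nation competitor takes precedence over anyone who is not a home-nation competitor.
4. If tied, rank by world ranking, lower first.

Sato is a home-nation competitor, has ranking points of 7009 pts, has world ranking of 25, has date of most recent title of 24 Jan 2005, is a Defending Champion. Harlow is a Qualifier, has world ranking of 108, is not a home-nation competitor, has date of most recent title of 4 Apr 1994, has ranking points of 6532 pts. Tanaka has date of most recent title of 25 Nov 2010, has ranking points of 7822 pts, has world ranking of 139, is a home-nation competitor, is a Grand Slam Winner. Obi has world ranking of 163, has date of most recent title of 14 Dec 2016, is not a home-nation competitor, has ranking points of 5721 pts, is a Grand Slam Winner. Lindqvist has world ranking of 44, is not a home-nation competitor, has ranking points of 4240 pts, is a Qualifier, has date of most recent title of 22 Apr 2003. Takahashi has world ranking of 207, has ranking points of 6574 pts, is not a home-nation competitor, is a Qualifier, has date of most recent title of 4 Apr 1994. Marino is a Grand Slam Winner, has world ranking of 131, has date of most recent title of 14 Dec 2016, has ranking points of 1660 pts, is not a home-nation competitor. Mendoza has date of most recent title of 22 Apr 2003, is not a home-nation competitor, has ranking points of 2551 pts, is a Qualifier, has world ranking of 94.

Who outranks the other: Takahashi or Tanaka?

By status category: Sato (Defending Champion); then Tanaka, Marino and Obi (Grand Slam Winner); then Harlow, Takahashi, Lindqvist and Mendoza (Qualifier).
Among Tanaka, Marino and Obi, by date of most recent title (earlier first): Tanaka (25 Nov 2010) before Marino and Obi (14 Dec 2016).
Marino and Obi are each not a home-nation competitor, so the next rule applies.
Among Marino and Obi, by world ranking (lower first): Marino (131) before Obi (163).
Among Harlow, Takahashi, Lindqvist and Mendoza, by date of most recent title (earlier first): Harlow and Takahashi (4 Apr 1994) before Lindqvist and Mendoza (22 Apr 2003).
Harlow and Takahashi are each not a home-nation competitor, so the next rule applies.
Among Harlow and Takahashi, by world ranking (lower first): Harlow (108) before Takahashi (207).
Lindqvist and Mendoza are each not a home-nation competitor, so the next rule applies.
Among Lindqvist and Mendoza, by world ranking (lower first): Lindqvist (44) before Mendoza (94).
So Tanaka takes precedence.

Tanaka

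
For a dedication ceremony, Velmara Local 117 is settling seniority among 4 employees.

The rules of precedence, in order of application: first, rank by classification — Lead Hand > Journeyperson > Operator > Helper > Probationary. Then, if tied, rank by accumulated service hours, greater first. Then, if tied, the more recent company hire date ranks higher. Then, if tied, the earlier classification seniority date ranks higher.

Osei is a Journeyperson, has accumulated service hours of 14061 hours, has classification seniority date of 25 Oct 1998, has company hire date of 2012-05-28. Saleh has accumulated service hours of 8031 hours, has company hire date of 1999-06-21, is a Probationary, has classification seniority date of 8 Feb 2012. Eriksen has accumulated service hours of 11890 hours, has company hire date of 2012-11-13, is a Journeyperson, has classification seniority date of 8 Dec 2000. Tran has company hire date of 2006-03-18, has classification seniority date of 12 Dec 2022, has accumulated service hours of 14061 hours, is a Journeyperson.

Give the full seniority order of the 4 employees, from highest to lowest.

By classification: Osei, Tran and Eriksen (Journeyperson); then Saleh (Probationary).
Among Osei, Tran and Eriksen, by accumulated service hours (higher first): Osei and Tran (14061 hours) before Eriksen (11890 hours).
Among Osei and Tran, by company hire date (later first): Osei (2012-05-28) before Tran (2006-03-18).
Full order: Osei, Tran, Eriksen, Saleh.

Osei, Tran, Eriksen, Saleh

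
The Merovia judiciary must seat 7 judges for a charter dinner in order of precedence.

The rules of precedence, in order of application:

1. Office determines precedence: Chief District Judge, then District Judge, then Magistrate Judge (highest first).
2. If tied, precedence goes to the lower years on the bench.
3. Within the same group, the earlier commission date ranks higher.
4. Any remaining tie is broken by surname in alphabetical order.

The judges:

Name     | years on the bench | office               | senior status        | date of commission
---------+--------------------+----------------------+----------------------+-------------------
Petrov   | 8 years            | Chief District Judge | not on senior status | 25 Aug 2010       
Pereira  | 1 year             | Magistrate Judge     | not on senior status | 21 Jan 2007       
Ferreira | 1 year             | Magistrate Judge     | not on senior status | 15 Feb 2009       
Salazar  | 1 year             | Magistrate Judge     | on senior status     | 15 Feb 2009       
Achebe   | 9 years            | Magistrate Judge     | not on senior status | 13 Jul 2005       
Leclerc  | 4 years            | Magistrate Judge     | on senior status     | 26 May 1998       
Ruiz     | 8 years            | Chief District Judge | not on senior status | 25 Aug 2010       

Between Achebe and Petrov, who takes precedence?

Petrov

By office: Petrov and Ruiz (Chief District Judge); then Pereira, Ferreira, Salazar, Leclerc and Achebe (Magistrate Judge).
Petrov and Ruiz both have years on the bench 8 years, so the next rule applies.
Petrov and Ruiz both have date of commission 25 Aug 2010, so the next rule applies.
Among Petrov and Ruiz, alphabetically by surname: Petrov before Ruiz.
Among Pereira, Ferreira, Salazar, Leclerc and Achebe, by years on the bench (lower first): Pereira, Ferreira and Salazar (1 year) before Leclerc (4 years) before Achebe (9 years).
Among Pereira, Ferreira and Salazar, by date of commission (earlier first): Pereira (21 Jan 2007) before Ferreira and Salazar (15 Feb 2009).
Among Ferreira and Salazar, alphabetically by surname: Ferreira before Salazar.
So Petrov takes precedence.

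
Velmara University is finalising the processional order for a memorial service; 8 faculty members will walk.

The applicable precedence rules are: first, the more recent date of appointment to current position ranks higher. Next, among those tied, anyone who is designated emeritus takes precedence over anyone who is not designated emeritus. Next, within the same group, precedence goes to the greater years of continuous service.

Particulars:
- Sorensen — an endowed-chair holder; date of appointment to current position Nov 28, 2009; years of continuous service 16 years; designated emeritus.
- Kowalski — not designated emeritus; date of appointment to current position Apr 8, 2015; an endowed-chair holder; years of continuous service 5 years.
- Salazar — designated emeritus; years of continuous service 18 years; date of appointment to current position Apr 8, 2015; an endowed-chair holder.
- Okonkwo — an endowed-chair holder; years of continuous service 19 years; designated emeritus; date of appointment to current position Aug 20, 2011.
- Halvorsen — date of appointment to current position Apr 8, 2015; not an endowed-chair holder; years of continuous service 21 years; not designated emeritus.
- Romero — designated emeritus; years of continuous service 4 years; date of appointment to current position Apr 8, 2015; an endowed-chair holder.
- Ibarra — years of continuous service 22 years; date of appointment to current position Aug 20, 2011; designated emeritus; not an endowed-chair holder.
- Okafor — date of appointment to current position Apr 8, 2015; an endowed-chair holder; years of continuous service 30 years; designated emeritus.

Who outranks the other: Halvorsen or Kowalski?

Halvorsen

By date of appointment to current position (later first): Okafor, Salazar, Romero, Halvorsen and Kowalski (each Apr 8, 2015); then Ibarra and Okonkwo (both Aug 20, 2011); then Sorensen (Nov 28, 2009).
Among Okafor, Salazar, Romero, Halvorsen and Kowalski, designated emeritus before not designated emeritus: Okafor, Salazar and Romero (designated emeritus) before Halvorsen and Kowalski (not designated emeritus).
Among Okafor, Salazar and Romero, by years of continuous service (higher first): Okafor (30 years) before Salazar (18 years) before Romero (4 years).
Among Halvorsen and Kowalski, by years of continuous service (higher first): Halvorsen (21 years) before Kowalski (5 years).
Ibarra and Okonkwo are each designated emeritus, so the next rule applies.
Among Ibarra and Okonkwo, by years of continuous service (higher first): Ibarra (22 years) before Okonkwo (19 years).
So Halvorsen takes precedence.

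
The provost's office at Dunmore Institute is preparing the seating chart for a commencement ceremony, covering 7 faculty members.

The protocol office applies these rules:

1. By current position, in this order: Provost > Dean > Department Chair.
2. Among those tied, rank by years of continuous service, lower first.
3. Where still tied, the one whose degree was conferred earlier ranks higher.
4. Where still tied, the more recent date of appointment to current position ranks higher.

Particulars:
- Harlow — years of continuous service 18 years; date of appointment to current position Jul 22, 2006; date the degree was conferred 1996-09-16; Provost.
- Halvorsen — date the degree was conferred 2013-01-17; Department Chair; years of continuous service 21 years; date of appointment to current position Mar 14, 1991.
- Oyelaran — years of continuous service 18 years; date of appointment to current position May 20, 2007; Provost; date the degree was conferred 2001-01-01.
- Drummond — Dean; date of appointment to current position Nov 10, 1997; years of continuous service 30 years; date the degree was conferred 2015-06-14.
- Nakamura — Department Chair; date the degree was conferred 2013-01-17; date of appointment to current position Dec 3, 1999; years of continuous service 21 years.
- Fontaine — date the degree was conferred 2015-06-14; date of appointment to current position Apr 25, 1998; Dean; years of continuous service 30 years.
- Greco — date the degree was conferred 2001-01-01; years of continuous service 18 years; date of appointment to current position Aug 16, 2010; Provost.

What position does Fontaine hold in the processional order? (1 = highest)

4

By current position: Harlow, Greco and Oyelaran (Provost); then Fontaine and Drummond (Dean); then Nakamura and Halvorsen (Department Chair).
Harlow, Greco and Oyelaran all have years of continuous service 18 years, so the next rule applies.
Among Harlow, Greco and Oyelaran, by date the degree was conferred (earlier first): Harlow (1996-09-16) before Greco and Oyelaran (2001-01-01).
Among Greco and Oyelaran, by date of appointment to current position (later first): Greco (Aug 16, 2010) before Oyelaran (May 20, 2007).
Fontaine and Drummond both have years of continuous service 30 years, so the next rule applies.
Fontaine and Drummond both have date the degree was conferred 2015-06-14, so the next rule applies.
Among Fontaine and Drummond, by date of appointment to current position (later first): Fontaine (Apr 25, 1998) before Drummond (Nov 10, 1997).
Nakamura and Halvorsen both have years of continuous service 21 years, so the next rule applies.
Nakamura and Halvorsen both have date the degree was conferred 2013-01-17, so the next rule applies.
Among Nakamura and Halvorsen, by date of appointment to current position (later first): Nakamura (Dec 3, 1999) before Halvorsen (Mar 14, 1991).
Order: Harlow, Greco, Oyelaran, Fontaine, Drummond, Nakamura, Halvorsen. So position 4.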